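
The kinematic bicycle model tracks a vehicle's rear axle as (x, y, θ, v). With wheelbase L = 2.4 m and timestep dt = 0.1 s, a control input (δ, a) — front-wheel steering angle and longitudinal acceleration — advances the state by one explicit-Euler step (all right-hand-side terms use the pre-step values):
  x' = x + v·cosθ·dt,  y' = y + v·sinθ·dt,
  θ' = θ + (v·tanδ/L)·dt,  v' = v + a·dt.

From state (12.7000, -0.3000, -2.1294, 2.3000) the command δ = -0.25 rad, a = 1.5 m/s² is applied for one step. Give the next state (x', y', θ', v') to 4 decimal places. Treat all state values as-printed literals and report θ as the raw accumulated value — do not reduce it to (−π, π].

x' = 12.7000 + 2.3000·cos(-2.1294)·0.1 = 12.5781
y' = -0.3000 + 2.3000·sin(-2.1294)·0.1 = -0.4950
θ' = -2.1294 + (2.3000/2.4)·tan(-0.25)·0.1 = -2.1539
v' = 2.3000 + 1.5000·0.1 = 2.4500

(12.5781, -0.4950, -2.1539, 2.4500)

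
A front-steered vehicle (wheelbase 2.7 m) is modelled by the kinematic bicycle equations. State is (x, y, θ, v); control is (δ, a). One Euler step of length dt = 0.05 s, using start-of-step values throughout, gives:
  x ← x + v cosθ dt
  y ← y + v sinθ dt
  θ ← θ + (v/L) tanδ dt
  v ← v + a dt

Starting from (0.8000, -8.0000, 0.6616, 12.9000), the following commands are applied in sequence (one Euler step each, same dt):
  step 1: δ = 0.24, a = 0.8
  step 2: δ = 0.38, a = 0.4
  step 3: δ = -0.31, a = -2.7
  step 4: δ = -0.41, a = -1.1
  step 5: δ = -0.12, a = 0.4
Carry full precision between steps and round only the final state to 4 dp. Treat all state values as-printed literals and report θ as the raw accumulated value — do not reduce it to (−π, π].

after step 1 (δ=0.24, a=0.8): (1.308912, -7.603725, 0.720060, 12.940000)
after step 2 (δ=0.38, a=0.4): (1.795304, -7.177074, 0.815771, 12.960000)
after step 3 (δ=-0.31, a=-2.7): (2.239383, -6.705165, 0.738893, 12.825000)
after step 4 (δ=-0.41, a=-1.1): (2.713405, -6.273302, 0.635668, 12.770000)
after step 5 (δ=-0.12, a=0.4): (3.227190, -5.894215, 0.607153, 12.790000)

(3.2272, -5.8942, 0.6072, 12.7900)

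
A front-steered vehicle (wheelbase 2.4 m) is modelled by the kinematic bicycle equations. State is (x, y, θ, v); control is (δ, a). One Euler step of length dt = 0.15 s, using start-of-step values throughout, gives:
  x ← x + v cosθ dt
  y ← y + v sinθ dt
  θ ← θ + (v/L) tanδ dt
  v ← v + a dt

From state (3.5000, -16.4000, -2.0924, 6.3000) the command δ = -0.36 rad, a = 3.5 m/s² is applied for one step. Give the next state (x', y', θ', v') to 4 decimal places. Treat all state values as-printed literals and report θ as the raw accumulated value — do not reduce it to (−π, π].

(3.0291, -17.2193, -2.2406, 6.8250)

x' = 3.5000 + 6.3000·cos(-2.0924)·0.15 = 3.0291
y' = -16.4000 + 6.3000·sin(-2.0924)·0.15 = -17.2193
θ' = -2.0924 + (6.3000/2.4)·tan(-0.36)·0.15 = -2.2406
v' = 6.3000 + 3.5000·0.15 = 6.8250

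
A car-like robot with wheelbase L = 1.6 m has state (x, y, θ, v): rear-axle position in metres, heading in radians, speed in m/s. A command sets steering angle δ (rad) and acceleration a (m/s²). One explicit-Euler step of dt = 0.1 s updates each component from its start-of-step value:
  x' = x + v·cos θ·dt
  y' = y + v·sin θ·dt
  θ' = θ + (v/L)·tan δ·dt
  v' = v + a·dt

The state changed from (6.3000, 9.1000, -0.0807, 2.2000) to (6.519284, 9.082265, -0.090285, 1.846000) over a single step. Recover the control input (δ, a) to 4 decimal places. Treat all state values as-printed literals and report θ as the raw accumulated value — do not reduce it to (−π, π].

δ = -0.0696, a = -3.5400

a = (v'−v)/dt = (-0.354000)/0.1 = -3.5400
Δθ = θ'−θ = -0.009585;  (v·dt/L) = 2.2000·0.1/1.6 = 0.137500
tan δ = Δθ·L/(v·dt) = -0.069709  →  δ = -0.0696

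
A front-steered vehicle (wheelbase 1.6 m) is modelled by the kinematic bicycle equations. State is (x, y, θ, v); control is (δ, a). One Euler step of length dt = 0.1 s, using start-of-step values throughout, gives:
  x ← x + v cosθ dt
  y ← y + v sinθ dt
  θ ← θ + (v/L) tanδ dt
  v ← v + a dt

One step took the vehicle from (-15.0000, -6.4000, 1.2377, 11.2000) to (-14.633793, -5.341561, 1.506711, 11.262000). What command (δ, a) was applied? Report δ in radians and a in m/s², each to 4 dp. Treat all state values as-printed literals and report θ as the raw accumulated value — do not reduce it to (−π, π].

δ = 0.3669, a = 0.6200

a = (v'−v)/dt = (0.062000)/0.1 = 0.6200
Δθ = θ'−θ = 0.269011;  (v·dt/L) = 11.2000·0.1/1.6 = 0.700000
tan δ = Δθ·L/(v·dt) = 0.384301  →  δ = 0.3669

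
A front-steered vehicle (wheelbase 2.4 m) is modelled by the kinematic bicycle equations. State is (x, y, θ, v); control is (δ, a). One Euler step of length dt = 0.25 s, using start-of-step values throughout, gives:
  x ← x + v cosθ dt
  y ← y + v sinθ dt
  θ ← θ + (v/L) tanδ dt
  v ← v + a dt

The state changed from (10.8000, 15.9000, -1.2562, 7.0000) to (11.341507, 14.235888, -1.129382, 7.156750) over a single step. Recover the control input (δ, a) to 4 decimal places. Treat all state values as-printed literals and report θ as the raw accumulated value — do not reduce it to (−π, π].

δ = 0.1722, a = 0.6270

a = (v'−v)/dt = (0.156750)/0.25 = 0.6270
Δθ = θ'−θ = 0.126818;  (v·dt/L) = 7.0000·0.25/2.4 = 0.729167
tan δ = Δθ·L/(v·dt) = 0.173922  →  δ = 0.1722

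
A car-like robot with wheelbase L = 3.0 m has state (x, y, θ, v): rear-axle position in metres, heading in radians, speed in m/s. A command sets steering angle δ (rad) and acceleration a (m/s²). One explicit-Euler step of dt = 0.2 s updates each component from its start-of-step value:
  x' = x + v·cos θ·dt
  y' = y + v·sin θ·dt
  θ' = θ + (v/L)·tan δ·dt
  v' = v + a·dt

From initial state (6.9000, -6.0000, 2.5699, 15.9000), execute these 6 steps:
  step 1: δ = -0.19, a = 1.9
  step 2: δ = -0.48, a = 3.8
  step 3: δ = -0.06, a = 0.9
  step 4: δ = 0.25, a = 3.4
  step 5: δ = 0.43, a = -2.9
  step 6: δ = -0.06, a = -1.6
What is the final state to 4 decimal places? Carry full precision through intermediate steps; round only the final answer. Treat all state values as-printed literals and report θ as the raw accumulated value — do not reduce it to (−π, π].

(-3.9252, 9.7974, 2.5038, 17.0000)

after step 1 (δ=-0.19, a=1.9): (4.225663, -4.279441, 2.366041, 16.280000)
after step 2 (δ=-0.48, a=3.8): (1.900766, -1.999882, 1.801005, 17.040000)
after step 3 (δ=-0.06, a=0.9): (1.123127, 1.318211, 1.732763, 17.220000)
after step 4 (δ=0.25, a=3.4): (0.567750, 4.717136, 2.025895, 17.900000)
after step 5 (δ=0.43, a=-2.9): (-1.005843, 7.932755, 2.573183, 17.320000)
after step 6 (δ=-0.06, a=-1.6): (-3.925157, 9.797400, 2.503820, 17.000000)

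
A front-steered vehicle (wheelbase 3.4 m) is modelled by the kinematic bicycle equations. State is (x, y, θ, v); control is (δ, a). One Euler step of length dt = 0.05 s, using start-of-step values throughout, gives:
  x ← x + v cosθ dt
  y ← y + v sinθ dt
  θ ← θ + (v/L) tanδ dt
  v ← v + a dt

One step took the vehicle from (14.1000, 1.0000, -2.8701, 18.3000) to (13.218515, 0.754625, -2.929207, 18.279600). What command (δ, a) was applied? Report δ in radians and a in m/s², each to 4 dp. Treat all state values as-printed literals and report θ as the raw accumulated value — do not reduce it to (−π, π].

δ = -0.2162, a = -0.4080

a = (v'−v)/dt = (-0.020400)/0.05 = -0.4080
Δθ = θ'−θ = -0.059107;  (v·dt/L) = 18.3000·0.05/3.4 = 0.269118
tan δ = Δθ·L/(v·dt) = -0.219633  →  δ = -0.2162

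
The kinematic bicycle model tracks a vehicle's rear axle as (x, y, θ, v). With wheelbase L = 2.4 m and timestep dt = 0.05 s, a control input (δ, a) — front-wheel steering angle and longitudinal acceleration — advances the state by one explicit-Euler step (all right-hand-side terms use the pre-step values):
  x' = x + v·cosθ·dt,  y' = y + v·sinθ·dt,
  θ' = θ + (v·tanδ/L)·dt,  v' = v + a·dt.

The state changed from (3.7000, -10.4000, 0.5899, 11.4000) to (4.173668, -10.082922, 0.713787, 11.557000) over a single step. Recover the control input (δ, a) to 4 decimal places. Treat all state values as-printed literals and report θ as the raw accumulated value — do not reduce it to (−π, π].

δ = 0.4808, a = 3.1400

a = (v'−v)/dt = (0.157000)/0.05 = 3.1400
Δθ = θ'−θ = 0.123887;  (v·dt/L) = 11.4000·0.05/2.4 = 0.237500
tan δ = Δθ·L/(v·dt) = 0.521629  →  δ = 0.4808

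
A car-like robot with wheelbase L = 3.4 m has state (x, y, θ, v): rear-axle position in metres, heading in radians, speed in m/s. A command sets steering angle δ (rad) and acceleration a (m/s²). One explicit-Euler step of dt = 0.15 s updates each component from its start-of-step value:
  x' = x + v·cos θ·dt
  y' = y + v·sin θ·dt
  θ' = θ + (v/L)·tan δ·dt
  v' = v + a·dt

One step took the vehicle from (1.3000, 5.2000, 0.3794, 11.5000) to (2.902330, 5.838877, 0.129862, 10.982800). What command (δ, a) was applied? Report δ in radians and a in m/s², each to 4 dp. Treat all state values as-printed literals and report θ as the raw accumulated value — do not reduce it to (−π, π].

a = (v'−v)/dt = (-0.517200)/0.15 = -3.4480
Δθ = θ'−θ = -0.249538;  (v·dt/L) = 11.5000·0.15/3.4 = 0.507353
tan δ = Δθ·L/(v·dt) = -0.491843  →  δ = -0.4571

δ = -0.4571, a = -3.4480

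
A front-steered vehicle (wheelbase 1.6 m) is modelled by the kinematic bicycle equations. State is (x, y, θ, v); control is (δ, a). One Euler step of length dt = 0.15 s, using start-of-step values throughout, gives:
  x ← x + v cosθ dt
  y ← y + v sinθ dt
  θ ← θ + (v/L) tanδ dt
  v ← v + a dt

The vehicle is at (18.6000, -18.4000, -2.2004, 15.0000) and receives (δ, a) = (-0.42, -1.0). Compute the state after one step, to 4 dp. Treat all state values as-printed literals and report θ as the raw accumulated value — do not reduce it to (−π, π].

x' = 18.6000 + 15.0000·cos(-2.2004)·0.15 = 17.2751
y' = -18.4000 + 15.0000·sin(-2.2004)·0.15 = -20.2186
θ' = -2.2004 + (15.0000/1.6)·tan(-0.42)·0.15 = -2.8284
v' = 15.0000 − 1.0000·0.15 = 14.8500

(17.2751, -20.2186, -2.8284, 14.8500)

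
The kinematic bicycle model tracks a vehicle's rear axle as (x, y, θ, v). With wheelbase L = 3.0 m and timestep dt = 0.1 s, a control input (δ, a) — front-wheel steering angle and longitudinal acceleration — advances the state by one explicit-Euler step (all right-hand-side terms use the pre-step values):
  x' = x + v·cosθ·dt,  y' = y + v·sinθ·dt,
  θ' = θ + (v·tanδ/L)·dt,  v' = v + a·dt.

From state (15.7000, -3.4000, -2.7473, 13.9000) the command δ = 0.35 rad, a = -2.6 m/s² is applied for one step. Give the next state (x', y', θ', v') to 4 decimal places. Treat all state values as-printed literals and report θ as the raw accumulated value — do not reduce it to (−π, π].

x' = 15.7000 + 13.9000·cos(-2.7473)·0.1 = 14.4167
y' = -3.4000 + 13.9000·sin(-2.7473)·0.1 = -3.9340
θ' = -2.7473 + (13.9000/3.0)·tan(0.35)·0.1 = -2.5782
v' = 13.9000 − 2.6000·0.1 = 13.6400

(14.4167, -3.9340, -2.5782, 13.6400)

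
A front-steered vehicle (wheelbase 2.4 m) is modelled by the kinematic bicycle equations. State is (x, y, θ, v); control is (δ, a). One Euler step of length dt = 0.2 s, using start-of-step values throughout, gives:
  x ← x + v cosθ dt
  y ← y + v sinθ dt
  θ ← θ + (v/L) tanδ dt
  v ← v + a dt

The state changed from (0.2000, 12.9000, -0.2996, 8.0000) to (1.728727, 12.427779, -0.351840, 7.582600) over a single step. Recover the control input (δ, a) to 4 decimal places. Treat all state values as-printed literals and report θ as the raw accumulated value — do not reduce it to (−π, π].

a = (v'−v)/dt = (-0.417400)/0.2 = -2.0870
Δθ = θ'−θ = -0.052240;  (v·dt/L) = 8.0000·0.2/2.4 = 0.666667
tan δ = Δθ·L/(v·dt) = -0.078360  →  δ = -0.0782

δ = -0.0782, a = -2.0870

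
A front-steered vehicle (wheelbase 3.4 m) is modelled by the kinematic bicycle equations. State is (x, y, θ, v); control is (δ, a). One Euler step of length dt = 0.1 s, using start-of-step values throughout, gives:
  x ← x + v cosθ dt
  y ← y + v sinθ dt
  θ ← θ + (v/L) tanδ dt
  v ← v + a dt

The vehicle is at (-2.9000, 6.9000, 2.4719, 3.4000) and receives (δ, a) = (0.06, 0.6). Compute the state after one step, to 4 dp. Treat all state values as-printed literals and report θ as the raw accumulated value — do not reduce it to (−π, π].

x' = -2.9000 + 3.4000·cos(2.4719)·0.1 = -3.1666
y' = 6.9000 + 3.4000·sin(2.4719)·0.1 = 7.1111
θ' = 2.4719 + (3.4000/3.4)·tan(0.06)·0.1 = 2.4779
v' = 3.4000 + 0.6000·0.1 = 3.4600

(-3.1666, 7.1111, 2.4779, 3.4600)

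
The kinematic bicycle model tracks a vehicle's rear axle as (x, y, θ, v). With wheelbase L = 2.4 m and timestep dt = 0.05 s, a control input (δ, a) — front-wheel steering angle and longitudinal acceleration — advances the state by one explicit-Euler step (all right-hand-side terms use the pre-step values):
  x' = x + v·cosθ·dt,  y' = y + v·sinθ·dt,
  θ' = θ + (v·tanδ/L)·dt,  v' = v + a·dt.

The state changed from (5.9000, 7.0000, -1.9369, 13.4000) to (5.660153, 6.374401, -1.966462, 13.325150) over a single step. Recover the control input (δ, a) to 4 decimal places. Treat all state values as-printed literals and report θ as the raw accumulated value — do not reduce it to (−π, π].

δ = -0.1055, a = -1.4970

a = (v'−v)/dt = (-0.074850)/0.05 = -1.4970
Δθ = θ'−θ = -0.029562;  (v·dt/L) = 13.4000·0.05/2.4 = 0.279167
tan δ = Δθ·L/(v·dt) = -0.105894  →  δ = -0.1055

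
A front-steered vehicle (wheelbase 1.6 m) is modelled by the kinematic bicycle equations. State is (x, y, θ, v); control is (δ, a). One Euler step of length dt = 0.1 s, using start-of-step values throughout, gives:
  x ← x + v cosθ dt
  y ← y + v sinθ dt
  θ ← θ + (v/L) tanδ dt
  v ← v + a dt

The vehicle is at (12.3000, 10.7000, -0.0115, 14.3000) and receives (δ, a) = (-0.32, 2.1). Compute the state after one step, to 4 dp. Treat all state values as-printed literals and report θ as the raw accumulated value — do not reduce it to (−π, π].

(13.7299, 10.6836, -0.3077, 14.5100)

x' = 12.3000 + 14.3000·cos(-0.0115)·0.1 = 13.7299
y' = 10.7000 + 14.3000·sin(-0.0115)·0.1 = 10.6836
θ' = -0.0115 + (14.3000/1.6)·tan(-0.32)·0.1 = -0.3077
v' = 14.3000 + 2.1000·0.1 = 14.5100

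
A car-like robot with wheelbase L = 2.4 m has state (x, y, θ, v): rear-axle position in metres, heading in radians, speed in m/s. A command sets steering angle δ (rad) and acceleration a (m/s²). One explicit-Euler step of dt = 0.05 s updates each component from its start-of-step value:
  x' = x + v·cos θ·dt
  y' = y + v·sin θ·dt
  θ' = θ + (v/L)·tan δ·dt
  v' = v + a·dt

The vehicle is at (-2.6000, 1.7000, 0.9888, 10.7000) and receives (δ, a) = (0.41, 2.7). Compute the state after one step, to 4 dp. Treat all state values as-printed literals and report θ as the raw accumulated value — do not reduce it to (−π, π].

x' = -2.6000 + 10.7000·cos(0.9888)·0.05 = -2.3059
y' = 1.7000 + 10.7000·sin(0.9888)·0.05 = 2.1469
θ' = 0.9888 + (10.7000/2.4)·tan(0.41)·0.05 = 1.0857
v' = 10.7000 + 2.7000·0.05 = 10.8350

(-2.3059, 2.1469, 1.0857, 10.8350)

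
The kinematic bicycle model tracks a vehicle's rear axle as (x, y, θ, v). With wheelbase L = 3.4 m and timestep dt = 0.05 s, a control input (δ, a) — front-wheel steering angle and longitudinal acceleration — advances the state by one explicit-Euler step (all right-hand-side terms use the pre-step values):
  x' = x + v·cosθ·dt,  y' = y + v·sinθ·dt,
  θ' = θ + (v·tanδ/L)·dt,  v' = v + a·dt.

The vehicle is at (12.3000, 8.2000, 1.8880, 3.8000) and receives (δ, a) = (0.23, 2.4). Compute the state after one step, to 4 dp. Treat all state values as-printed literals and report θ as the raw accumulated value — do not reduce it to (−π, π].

x' = 12.3000 + 3.8000·cos(1.8880)·0.05 = 12.2407
y' = 8.2000 + 3.8000·sin(1.8880)·0.05 = 8.3805
θ' = 1.8880 + (3.8000/3.4)·tan(0.23)·0.05 = 1.9011
v' = 3.8000 + 2.4000·0.05 = 3.9200

(12.2407, 8.3805, 1.9011, 3.9200)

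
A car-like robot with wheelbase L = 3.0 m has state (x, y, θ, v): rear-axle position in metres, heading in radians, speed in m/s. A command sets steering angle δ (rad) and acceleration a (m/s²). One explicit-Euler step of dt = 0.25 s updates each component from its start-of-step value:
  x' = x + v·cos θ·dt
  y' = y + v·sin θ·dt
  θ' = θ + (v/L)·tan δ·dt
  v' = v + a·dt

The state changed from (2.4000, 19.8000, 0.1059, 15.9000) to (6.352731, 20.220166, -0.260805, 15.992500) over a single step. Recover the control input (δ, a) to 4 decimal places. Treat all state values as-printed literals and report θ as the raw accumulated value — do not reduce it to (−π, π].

a = (v'−v)/dt = (0.092500)/0.25 = 0.3700
Δθ = θ'−θ = -0.366705;  (v·dt/L) = 15.9000·0.25/3.0 = 1.325000
tan δ = Δθ·L/(v·dt) = -0.276758  →  δ = -0.2700

δ = -0.2700, a = 0.3700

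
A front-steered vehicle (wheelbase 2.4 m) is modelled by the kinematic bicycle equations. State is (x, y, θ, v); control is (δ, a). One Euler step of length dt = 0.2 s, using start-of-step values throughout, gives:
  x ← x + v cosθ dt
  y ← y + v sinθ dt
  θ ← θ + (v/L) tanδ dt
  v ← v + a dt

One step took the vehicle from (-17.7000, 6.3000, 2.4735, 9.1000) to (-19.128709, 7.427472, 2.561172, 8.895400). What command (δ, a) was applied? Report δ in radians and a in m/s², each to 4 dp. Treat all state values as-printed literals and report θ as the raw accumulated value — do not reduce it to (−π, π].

δ = 0.1151, a = -1.0230

a = (v'−v)/dt = (-0.204600)/0.2 = -1.0230
Δθ = θ'−θ = 0.087672;  (v·dt/L) = 9.1000·0.2/2.4 = 0.758333
tan δ = Δθ·L/(v·dt) = 0.115611  →  δ = 0.1151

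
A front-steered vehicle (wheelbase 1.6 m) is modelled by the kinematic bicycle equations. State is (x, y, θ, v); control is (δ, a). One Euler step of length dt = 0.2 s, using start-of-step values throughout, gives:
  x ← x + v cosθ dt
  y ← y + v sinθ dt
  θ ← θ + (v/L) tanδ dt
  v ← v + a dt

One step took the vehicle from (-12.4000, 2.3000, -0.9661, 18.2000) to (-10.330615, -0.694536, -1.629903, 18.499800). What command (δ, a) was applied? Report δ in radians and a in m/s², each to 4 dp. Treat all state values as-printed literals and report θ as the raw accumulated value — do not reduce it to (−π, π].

a = (v'−v)/dt = (0.299800)/0.2 = 1.4990
Δθ = θ'−θ = -0.663803;  (v·dt/L) = 18.2000·0.2/1.6 = 2.275000
tan δ = Δθ·L/(v·dt) = -0.291782  →  δ = -0.2839

δ = -0.2839, a = 1.4990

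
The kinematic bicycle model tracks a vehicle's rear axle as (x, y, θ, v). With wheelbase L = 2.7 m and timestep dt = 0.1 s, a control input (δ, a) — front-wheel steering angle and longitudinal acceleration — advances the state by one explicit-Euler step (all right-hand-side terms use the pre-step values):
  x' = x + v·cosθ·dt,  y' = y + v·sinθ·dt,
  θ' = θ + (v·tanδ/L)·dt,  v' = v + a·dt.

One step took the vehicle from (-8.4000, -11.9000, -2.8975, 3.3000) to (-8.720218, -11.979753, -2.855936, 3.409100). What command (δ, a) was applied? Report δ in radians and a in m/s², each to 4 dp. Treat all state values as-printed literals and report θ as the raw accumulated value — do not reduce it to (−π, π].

a = (v'−v)/dt = (0.109100)/0.1 = 1.0910
Δθ = θ'−θ = 0.041564;  (v·dt/L) = 3.3000·0.1/2.7 = 0.122222
tan δ = Δθ·L/(v·dt) = 0.340069  →  δ = 0.3278

δ = 0.3278, a = 1.0910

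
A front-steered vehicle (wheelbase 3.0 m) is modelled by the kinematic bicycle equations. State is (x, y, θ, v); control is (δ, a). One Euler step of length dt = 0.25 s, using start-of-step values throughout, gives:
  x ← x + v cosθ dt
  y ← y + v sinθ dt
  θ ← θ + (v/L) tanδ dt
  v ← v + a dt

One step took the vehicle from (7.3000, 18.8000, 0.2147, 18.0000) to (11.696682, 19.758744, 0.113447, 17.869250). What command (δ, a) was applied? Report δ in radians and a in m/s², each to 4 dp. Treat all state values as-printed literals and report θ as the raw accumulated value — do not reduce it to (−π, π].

δ = -0.0674, a = -0.5230

a = (v'−v)/dt = (-0.130750)/0.25 = -0.5230
Δθ = θ'−θ = -0.101253;  (v·dt/L) = 18.0000·0.25/3.0 = 1.500000
tan δ = Δθ·L/(v·dt) = -0.067502  →  δ = -0.0674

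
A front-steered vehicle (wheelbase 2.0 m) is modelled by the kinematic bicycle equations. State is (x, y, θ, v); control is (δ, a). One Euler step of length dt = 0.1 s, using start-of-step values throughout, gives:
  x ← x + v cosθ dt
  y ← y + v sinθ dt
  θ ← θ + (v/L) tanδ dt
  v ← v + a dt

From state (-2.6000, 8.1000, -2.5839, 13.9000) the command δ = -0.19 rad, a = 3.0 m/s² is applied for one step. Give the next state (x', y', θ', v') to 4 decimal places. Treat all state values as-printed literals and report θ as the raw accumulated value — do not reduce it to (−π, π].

x' = -2.6000 + 13.9000·cos(-2.5839)·0.1 = -3.7794
y' = 8.1000 + 13.9000·sin(-2.5839)·0.1 = 7.3644
θ' = -2.5839 + (13.9000/2.0)·tan(-0.19)·0.1 = -2.7176
v' = 13.9000 + 3.0000·0.1 = 14.2000

(-3.7794, 7.3644, -2.7176, 14.2000)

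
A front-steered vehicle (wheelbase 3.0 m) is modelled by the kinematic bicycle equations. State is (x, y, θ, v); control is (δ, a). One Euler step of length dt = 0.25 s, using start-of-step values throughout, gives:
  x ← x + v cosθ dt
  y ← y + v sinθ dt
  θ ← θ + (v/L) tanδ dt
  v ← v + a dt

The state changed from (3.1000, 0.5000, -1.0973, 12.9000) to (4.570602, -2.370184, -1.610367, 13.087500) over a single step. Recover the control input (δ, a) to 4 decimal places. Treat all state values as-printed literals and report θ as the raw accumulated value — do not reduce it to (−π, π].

δ = -0.4453, a = 0.7500

a = (v'−v)/dt = (0.187500)/0.25 = 0.7500
Δθ = θ'−θ = -0.513067;  (v·dt/L) = 12.9000·0.25/3.0 = 1.075000
tan δ = Δθ·L/(v·dt) = -0.477272  →  δ = -0.4453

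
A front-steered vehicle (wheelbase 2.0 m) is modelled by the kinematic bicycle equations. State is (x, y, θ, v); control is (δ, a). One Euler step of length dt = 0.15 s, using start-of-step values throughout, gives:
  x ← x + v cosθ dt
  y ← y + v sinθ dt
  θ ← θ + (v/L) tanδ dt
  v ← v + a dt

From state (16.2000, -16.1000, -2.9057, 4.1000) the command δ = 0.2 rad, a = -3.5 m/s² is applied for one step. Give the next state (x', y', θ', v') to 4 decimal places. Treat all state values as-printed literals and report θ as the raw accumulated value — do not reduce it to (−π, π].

x' = 16.2000 + 4.1000·cos(-2.9057)·0.15 = 15.6020
y' = -16.1000 + 4.1000·sin(-2.9057)·0.15 = -16.2437
θ' = -2.9057 + (4.1000/2.0)·tan(0.2)·0.15 = -2.8434
v' = 4.1000 − 3.5000·0.15 = 3.5750

(15.6020, -16.2437, -2.8434, 3.5750)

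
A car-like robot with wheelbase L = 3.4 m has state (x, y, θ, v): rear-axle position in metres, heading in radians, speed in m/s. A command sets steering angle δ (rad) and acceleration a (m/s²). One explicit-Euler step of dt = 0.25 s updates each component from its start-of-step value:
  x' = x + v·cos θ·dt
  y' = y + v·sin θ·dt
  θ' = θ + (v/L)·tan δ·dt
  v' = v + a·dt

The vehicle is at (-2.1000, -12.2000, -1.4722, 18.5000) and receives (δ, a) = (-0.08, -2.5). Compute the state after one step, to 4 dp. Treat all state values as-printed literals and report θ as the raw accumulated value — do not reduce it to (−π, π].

x' = -2.1000 + 18.5000·cos(-1.4722)·0.25 = -1.6447
y' = -12.2000 + 18.5000·sin(-1.4722)·0.25 = -16.8025
θ' = -1.4722 + (18.5000/3.4)·tan(-0.08)·0.25 = -1.5813
v' = 18.5000 − 2.5000·0.25 = 17.8750

(-1.6447, -16.8025, -1.5813, 17.8750)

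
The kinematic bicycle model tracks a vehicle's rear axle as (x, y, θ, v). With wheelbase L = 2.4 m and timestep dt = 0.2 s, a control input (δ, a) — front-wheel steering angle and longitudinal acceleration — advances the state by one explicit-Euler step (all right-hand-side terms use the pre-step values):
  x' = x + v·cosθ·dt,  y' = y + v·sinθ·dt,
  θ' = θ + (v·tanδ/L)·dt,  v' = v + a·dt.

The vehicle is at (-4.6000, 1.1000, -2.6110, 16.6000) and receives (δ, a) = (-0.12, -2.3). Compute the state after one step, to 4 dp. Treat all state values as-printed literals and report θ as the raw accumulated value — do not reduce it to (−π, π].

(-7.4635, -0.5801, -2.7778, 16.1400)

x' = -4.6000 + 16.6000·cos(-2.6110)·0.2 = -7.4635
y' = 1.1000 + 16.6000·sin(-2.6110)·0.2 = -0.5801
θ' = -2.6110 + (16.6000/2.4)·tan(-0.12)·0.2 = -2.7778
v' = 16.6000 − 2.3000·0.2 = 16.1400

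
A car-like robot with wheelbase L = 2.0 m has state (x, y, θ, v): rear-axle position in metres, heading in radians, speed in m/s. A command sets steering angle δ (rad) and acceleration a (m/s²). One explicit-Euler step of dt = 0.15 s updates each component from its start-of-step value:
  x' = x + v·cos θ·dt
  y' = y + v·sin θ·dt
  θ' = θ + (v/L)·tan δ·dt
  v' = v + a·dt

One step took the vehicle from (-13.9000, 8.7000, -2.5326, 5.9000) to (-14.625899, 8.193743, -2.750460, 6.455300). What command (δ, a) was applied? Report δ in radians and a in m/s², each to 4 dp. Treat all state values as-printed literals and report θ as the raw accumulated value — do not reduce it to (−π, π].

a = (v'−v)/dt = (0.555300)/0.15 = 3.7020
Δθ = θ'−θ = -0.217860;  (v·dt/L) = 5.9000·0.15/2.0 = 0.442500
tan δ = Δθ·L/(v·dt) = -0.492339  →  δ = -0.4575

δ = -0.4575, a = 3.7020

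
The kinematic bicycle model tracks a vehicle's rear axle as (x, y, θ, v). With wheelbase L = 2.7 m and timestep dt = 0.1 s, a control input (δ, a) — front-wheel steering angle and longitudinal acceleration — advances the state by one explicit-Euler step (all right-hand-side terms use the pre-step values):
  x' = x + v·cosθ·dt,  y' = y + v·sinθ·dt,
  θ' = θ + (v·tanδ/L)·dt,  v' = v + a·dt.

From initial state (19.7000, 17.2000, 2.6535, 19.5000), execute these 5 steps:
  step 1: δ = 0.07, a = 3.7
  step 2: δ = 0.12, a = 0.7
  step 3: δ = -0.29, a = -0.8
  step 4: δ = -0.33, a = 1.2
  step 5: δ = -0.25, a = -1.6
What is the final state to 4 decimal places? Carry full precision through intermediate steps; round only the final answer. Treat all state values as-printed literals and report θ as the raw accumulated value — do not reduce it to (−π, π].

after step 1 (δ=0.07, a=3.7): (17.977704, 18.114437, 2.704138, 19.870000)
after step 2 (δ=0.12, a=0.7): (16.177813, 18.956200, 2.792876, 19.940000)
after step 3 (δ=-0.29, a=-0.8): (14.303828, 19.637534, 2.572492, 19.860000)
after step 4 (δ=-0.33, a=1.2): (12.630850, 20.707738, 2.320546, 19.980000)
after step 5 (δ=-0.25, a=-1.6): (11.269301, 22.169993, 2.131593, 19.820000)

(11.2693, 22.1700, 2.1316, 19.8200)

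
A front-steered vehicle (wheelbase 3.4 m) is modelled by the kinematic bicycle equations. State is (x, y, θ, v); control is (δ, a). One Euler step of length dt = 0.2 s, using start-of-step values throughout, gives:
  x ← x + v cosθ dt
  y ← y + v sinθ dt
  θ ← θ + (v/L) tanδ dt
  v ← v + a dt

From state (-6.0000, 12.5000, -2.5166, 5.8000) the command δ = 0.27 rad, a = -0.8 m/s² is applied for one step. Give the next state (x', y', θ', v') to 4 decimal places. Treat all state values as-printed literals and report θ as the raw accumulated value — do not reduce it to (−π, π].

x' = -6.0000 + 5.8000·cos(-2.5166)·0.2 = -6.9407
y' = 12.5000 + 5.8000·sin(-2.5166)·0.2 = 11.8213
θ' = -2.5166 + (5.8000/3.4)·tan(0.27)·0.2 = -2.4222
v' = 5.8000 − 0.8000·0.2 = 5.6400

(-6.9407, 11.8213, -2.4222, 5.6400)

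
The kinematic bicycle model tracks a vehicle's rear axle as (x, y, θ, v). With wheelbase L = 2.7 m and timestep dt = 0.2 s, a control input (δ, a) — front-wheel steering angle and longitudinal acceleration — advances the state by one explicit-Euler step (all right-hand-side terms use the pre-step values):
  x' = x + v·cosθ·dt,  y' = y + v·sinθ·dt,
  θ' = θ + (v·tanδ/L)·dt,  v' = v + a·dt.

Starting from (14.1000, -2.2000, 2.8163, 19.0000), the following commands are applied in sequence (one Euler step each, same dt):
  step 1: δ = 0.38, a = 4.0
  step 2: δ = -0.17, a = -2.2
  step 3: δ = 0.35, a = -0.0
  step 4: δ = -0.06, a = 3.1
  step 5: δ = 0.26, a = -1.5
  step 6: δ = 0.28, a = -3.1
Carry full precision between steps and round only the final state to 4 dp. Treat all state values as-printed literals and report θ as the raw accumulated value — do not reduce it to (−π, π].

(-6.9449, -8.2479, 4.3769, 19.0600)

after step 1 (δ=0.38, a=4.0): (10.499282, -0.985573, 3.378436, 19.800000)
after step 2 (δ=-0.17, a=-2.2): (6.649832, -1.914730, 3.126673, 19.360000)
after step 3 (δ=0.35, a=-0.0): (2.778263, -1.856964, 3.650151, 19.360000)
after step 4 (δ=-0.06, a=3.1): (-0.603725, -3.742312, 3.564003, 19.980000)
after step 5 (δ=0.26, a=-1.5): (-4.248490, -5.380513, 3.957715, 19.680000)
after step 6 (δ=0.28, a=-3.1): (-6.944852, -8.247869, 4.376905, 19.060000)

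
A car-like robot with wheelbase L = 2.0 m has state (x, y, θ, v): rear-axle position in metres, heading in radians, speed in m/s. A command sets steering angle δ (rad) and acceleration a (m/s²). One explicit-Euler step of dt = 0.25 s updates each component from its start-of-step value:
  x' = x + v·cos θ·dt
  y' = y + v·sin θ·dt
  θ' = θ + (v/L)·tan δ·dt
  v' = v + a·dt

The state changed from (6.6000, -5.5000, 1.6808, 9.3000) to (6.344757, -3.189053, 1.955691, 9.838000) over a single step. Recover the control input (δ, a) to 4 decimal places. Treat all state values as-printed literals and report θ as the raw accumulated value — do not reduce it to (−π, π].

δ = 0.2322, a = 2.1520

a = (v'−v)/dt = (0.538000)/0.25 = 2.1520
Δθ = θ'−θ = 0.274891;  (v·dt/L) = 9.3000·0.25/2.0 = 1.162500
tan δ = Δθ·L/(v·dt) = 0.236465  →  δ = 0.2322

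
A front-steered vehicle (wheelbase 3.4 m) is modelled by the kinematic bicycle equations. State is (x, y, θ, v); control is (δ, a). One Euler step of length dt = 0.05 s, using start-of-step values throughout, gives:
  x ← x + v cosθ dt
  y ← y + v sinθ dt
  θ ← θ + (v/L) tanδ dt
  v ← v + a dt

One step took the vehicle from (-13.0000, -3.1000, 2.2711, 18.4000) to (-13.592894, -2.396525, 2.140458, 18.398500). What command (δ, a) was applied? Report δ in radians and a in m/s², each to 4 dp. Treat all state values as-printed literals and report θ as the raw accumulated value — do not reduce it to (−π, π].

δ = -0.4498, a = -0.0300

a = (v'−v)/dt = (-0.001500)/0.05 = -0.0300
Δθ = θ'−θ = -0.130642;  (v·dt/L) = 18.4000·0.05/3.4 = 0.270588
tan δ = Δθ·L/(v·dt) = -0.482807  →  δ = -0.4498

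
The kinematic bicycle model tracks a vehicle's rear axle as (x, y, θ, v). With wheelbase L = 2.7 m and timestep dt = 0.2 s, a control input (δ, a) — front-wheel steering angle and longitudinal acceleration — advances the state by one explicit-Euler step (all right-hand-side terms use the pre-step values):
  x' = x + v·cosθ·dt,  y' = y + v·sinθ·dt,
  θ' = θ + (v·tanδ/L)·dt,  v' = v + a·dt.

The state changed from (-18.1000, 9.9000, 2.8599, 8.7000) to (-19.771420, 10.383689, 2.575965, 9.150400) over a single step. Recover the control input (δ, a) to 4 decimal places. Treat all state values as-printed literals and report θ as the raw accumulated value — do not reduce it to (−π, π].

δ = -0.4150, a = 2.2520

a = (v'−v)/dt = (0.450400)/0.2 = 2.2520
Δθ = θ'−θ = -0.283935;  (v·dt/L) = 8.7000·0.2/2.7 = 0.644444
tan δ = Δθ·L/(v·dt) = -0.440589  →  δ = -0.4150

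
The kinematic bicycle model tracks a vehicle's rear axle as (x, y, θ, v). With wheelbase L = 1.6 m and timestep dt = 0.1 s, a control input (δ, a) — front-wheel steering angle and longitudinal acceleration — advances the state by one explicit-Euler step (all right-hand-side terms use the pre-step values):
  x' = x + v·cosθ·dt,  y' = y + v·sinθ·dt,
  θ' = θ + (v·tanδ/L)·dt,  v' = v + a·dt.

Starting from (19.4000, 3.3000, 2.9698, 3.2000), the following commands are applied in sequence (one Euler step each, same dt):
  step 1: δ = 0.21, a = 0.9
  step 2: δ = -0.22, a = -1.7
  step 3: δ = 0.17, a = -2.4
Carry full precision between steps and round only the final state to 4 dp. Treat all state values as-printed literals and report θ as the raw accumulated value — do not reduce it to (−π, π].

after step 1 (δ=0.21, a=0.9): (19.084710, 3.354704, 3.012428, 3.290000)
after step 2 (δ=-0.22, a=-1.7): (18.758451, 3.397081, 2.966447, 3.120000)
after step 3 (δ=0.17, a=-2.4): (18.451224, 3.451447, 2.999920, 2.880000)

(18.4512, 3.4514, 2.9999, 2.8800)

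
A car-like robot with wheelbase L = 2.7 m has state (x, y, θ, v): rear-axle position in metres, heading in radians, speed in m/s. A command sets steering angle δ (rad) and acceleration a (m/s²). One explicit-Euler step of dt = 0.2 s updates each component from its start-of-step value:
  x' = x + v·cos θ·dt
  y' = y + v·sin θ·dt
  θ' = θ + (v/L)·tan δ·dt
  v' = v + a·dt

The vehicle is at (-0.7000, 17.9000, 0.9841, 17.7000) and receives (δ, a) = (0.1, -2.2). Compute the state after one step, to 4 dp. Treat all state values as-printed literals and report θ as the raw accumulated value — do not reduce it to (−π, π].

x' = -0.7000 + 17.7000·cos(0.9841)·0.2 = 1.2598
y' = 17.9000 + 17.7000·sin(0.9841)·0.2 = 20.8480
θ' = 0.9841 + (17.7000/2.7)·tan(0.1)·0.2 = 1.1156
v' = 17.7000 − 2.2000·0.2 = 17.2600

(1.2598, 20.8480, 1.1156, 17.2600)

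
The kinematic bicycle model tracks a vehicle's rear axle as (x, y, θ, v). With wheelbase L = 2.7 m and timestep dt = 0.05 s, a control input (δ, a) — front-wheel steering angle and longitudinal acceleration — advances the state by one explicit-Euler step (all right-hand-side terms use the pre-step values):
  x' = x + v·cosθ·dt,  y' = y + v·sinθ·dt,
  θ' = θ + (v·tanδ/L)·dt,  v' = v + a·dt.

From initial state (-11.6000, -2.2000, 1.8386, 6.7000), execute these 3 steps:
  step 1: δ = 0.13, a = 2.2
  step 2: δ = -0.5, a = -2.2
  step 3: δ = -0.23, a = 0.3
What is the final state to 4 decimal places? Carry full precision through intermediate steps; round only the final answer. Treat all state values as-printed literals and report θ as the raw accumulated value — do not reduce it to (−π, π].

after step 1 (δ=0.13, a=2.2): (-11.688646, -1.876941, 1.854821, 6.810000)
after step 2 (δ=-0.5, a=-2.2): (-11.784061, -1.550083, 1.785926, 6.700000)
after step 3 (δ=-0.23, a=0.3): (-11.855575, -1.222805, 1.756875, 6.715000)

(-11.8556, -1.2228, 1.7569, 6.7150)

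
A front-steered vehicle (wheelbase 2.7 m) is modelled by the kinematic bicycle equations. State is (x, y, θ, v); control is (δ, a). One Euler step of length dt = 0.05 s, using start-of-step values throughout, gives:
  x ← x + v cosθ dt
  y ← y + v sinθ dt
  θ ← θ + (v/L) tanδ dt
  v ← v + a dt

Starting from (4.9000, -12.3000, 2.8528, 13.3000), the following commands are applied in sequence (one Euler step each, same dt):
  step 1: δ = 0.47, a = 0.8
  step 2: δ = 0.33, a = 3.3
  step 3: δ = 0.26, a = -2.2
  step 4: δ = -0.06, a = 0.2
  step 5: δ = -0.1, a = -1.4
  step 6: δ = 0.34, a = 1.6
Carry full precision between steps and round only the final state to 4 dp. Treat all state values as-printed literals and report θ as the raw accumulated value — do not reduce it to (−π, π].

(0.9258, -11.8869, 3.1766, 13.4150)

after step 1 (δ=0.47, a=0.8): (4.262539, -12.110611, 2.977910, 13.340000)
after step 2 (δ=0.33, a=3.3): (3.604454, -12.001922, 3.062526, 13.505000)
after step 3 (δ=0.26, a=-2.2): (2.931313, -11.948588, 3.129056, 13.395000)
after step 4 (δ=-0.06, a=0.2): (2.261616, -11.940192, 3.114155, 13.405000)
after step 5 (δ=-0.1, a=-1.4): (1.591618, -11.921805, 3.089248, 13.335000)
after step 6 (δ=0.34, a=1.6): (0.925782, -11.886920, 3.176601, 13.415000)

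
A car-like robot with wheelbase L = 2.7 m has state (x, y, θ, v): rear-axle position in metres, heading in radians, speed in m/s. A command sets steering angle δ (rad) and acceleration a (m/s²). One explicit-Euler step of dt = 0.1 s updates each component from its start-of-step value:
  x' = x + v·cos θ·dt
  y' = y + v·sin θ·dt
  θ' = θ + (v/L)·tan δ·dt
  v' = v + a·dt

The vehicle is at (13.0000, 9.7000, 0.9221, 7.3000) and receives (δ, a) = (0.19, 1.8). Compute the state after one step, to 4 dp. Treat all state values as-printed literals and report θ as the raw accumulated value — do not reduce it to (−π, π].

x' = 13.0000 + 7.3000·cos(0.9221)·0.1 = 13.4410
y' = 9.7000 + 7.3000·sin(0.9221)·0.1 = 10.2817
θ' = 0.9221 + (7.3000/2.7)·tan(0.19)·0.1 = 0.9741
v' = 7.3000 + 1.8000·0.1 = 7.4800

(13.4410, 10.2817, 0.9741, 7.4800)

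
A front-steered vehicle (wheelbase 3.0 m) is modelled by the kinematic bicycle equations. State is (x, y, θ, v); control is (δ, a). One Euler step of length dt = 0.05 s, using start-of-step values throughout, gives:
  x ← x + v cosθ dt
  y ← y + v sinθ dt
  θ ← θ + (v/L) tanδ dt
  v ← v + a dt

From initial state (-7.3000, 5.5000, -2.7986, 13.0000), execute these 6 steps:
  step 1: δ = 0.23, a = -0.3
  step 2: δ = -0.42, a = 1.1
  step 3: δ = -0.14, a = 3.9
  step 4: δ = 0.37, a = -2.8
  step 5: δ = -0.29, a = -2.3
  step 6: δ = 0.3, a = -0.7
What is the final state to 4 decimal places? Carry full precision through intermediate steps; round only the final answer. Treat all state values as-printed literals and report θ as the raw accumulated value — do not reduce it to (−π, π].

(-11.0106, 4.2578, -2.7878, 12.9450)

after step 1 (δ=0.23, a=-0.3): (-7.912139, 5.281400, -2.747869, 12.985000)
after step 2 (δ=-0.42, a=1.1): (-8.511713, 5.032329, -2.844515, 13.040000)
after step 3 (δ=-0.14, a=3.9): (-9.135153, 4.841471, -2.875142, 13.235000)
after step 4 (δ=0.37, a=-2.8): (-9.773551, 4.667226, -2.789586, 13.095000)
after step 5 (δ=-0.29, a=-2.3): (-10.388153, 4.441479, -2.854714, 12.980000)
after step 6 (δ=0.3, a=-0.7): (-11.010630, 4.257838, -2.787794, 12.945000)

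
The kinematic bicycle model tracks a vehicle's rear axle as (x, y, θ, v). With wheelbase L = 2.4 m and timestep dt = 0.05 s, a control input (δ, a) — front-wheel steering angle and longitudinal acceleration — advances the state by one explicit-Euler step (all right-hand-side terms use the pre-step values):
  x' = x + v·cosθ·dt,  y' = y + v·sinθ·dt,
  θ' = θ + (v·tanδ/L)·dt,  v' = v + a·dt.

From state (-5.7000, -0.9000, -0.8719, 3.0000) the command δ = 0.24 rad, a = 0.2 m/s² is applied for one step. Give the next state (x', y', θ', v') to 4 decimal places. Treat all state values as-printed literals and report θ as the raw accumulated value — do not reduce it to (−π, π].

(-5.6035, -1.0148, -0.8566, 3.0100)

x' = -5.7000 + 3.0000·cos(-0.8719)·0.05 = -5.6035
y' = -0.9000 + 3.0000·sin(-0.8719)·0.05 = -1.0148
θ' = -0.8719 + (3.0000/2.4)·tan(0.24)·0.05 = -0.8566
v' = 3.0000 + 0.2000·0.05 = 3.0100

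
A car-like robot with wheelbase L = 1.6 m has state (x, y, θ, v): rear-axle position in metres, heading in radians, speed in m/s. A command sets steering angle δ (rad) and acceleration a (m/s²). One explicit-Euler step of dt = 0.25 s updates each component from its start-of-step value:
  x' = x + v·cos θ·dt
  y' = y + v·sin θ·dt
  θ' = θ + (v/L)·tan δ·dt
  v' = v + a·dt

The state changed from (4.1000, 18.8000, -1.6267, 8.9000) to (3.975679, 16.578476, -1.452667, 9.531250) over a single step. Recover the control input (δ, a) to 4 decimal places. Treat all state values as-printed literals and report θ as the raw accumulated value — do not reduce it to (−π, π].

a = (v'−v)/dt = (0.631250)/0.25 = 2.5250
Δθ = θ'−θ = 0.174033;  (v·dt/L) = 8.9000·0.25/1.6 = 1.390625
tan δ = Δθ·L/(v·dt) = 0.125147  →  δ = 0.1245

δ = 0.1245, a = 2.5250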